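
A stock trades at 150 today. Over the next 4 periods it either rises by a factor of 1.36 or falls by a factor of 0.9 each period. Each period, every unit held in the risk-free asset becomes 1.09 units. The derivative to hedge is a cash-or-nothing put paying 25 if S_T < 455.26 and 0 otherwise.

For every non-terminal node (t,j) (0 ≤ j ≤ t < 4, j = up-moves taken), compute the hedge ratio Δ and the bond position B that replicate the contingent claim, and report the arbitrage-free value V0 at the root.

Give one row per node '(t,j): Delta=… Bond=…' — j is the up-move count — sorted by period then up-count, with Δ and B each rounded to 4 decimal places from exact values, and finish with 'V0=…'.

(0,0): Delta=-0.0197 Bond=20.1524
(1,0): Delta=0.0000 Bond=19.3046
(1,1): Delta=-0.0383 Bond=25.7483
(2,0): Delta=0.0000 Bond=21.0420
(2,1): Delta=0.0000 Bond=21.0420
(2,2): Delta=-0.0742 Bond=38.0466
(3,0): Delta=0.0000 Bond=22.9358
(3,1): Delta=0.0000 Bond=22.9358
(3,2): Delta=0.0000 Bond=22.9358
(3,3): Delta=-0.1440 Bond=67.8101
V0=17.1951

The replicating-portfolio and risk-neutral prices coincide; use p* = (1.09−0.9)/(1.36−0.9) = 0.4130 for the latter.
Terminal values V(4,·): V(4,0)=25.0000, V(4,1)=25.0000, V(4,2)=25.0000, V(4,3)=25.0000, V(4,4)=0.0000
Node (3,0) S=109.3500: V=(p*·25.0000+(1−p*)·25.0000)/1.09=22.9358; Δ=(25.0000−25.0000)/(148.7160−98.4150)=0.0000; B=V−Δ·S=22.9358
Node (3,1) S=165.2400: V=(p*·25.0000+(1−p*)·25.0000)/1.09=22.9358; Δ=(25.0000−25.0000)/(224.7264−148.7160)=0.0000; B=V−Δ·S=22.9358
Node (3,2) S=249.6960: V=(p*·25.0000+(1−p*)·25.0000)/1.09=22.9358; Δ=(25.0000−25.0000)/(339.5866−224.7264)=0.0000; B=V−Δ·S=22.9358
Node (3,3) S=377.3184: V=(p*·0.0000+(1−p*)·25.0000)/1.09=13.4623; Δ=(0.0000−25.0000)/(513.1530−339.5866)=-0.1440; B=V−Δ·S=67.8101
Node (2,0) S=121.5000: V=(p*·22.9358+(1−p*)·22.9358)/1.09=21.0420; Δ=(22.9358−22.9358)/(165.2400−109.3500)=0.0000; B=V−Δ·S=21.0420
Node (2,1) S=183.6000: V=(p*·22.9358+(1−p*)·22.9358)/1.09=21.0420; Δ=(22.9358−22.9358)/(249.6960−165.2400)=0.0000; B=V−Δ·S=21.0420
Node (2,2) S=277.4400: V=(p*·13.4623+(1−p*)·22.9358)/1.09=17.4521; Δ=(13.4623−22.9358)/(377.3184−249.6960)=-0.0742; B=V−Δ·S=38.0466
Node (1,0) S=135.0000: V=(p*·21.0420+(1−p*)·21.0420)/1.09=19.3046; Δ=(21.0420−21.0420)/(183.6000−121.5000)=0.0000; B=V−Δ·S=19.3046
Node (1,1) S=204.0000: V=(p*·17.4521+(1−p*)·21.0420)/1.09=17.9442; Δ=(17.4521−21.0420)/(277.4400−183.6000)=-0.0383; B=V−Δ·S=25.7483
Node (0,0) S=150.0000: V=(p*·17.9442+(1−p*)·19.3046)/1.09=17.1951; Δ=(17.9442−19.3046)/(204.0000−135.0000)=-0.0197; B=V−Δ·S=20.1524
Self-financing check: at every node Δ·S+B equals the discounted successor values.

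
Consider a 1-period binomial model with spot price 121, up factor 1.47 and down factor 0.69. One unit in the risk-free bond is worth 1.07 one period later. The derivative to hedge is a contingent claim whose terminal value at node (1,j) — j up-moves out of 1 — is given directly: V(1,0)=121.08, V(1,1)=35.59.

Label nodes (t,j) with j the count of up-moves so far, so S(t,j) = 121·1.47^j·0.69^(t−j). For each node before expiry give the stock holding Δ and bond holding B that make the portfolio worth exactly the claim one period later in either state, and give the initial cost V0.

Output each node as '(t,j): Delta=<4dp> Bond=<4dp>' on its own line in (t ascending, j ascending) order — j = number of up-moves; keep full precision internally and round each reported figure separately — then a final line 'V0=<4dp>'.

Risk-neutral probability p* = (R−d)/(u−d) = (1.07−0.69)/(1.47−0.69) = 0.4872.
Terminal values V(1,·): V(1,0)=121.0800, V(1,1)=35.5900
(0,0): S=121.0000. Δ = (V_up−V_dn)/(S_up−S_dn) = (35.5900−121.0800)/(177.8700−83.4900) = -0.9058. V = [p*·35.5900 + (1−p*)·121.0800]/1.07 = 74.2346. B = V − Δ·S = 183.8372.
Each (Δ,B) replicates both successor values, so the strategy is self-financing and V0 is arbitrage-free.

(0,0): Delta=-0.9058 Bond=183.8372
V0=74.2346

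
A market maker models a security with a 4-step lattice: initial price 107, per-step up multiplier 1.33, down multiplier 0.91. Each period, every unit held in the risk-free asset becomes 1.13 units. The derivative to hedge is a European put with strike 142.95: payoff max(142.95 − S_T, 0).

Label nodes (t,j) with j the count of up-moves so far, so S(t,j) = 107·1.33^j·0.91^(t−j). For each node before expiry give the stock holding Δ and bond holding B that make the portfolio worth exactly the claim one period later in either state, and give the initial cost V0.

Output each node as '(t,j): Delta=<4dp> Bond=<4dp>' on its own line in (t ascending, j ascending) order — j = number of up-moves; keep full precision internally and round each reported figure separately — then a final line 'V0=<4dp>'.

(0,0): Delta=-0.2526 Bond=34.1800
(1,0): Delta=-0.4882 Bond=61.5612
(1,1): Delta=-0.1061 Bond=17.7709
(2,0): Delta=-0.8283 Bond=99.6973
(2,1): Delta=-0.2767 Bond=42.1704
(2,2): Delta=0.0000 Bond=0.0000
(3,0): Delta=-1.0000 Bond=126.5044
(3,1): Delta=-0.7215 Bond=100.0703
(3,2): Delta=0.0000 Bond=0.0000
(3,3): Delta=0.0000 Bond=0.0000
V0=7.1491

Risk-neutral probability p* = (R−d)/(u−d) = (1.13−0.91)/(1.33−0.91) = 0.5238.
At expiry t=4: V(4,0)=69.5748, V(4,1)=35.7093, V(4,2)=0.0000, V(4,3)=0.0000, V(4,4)=0.0000
  t=3,j=0: stock 80.6321 → up 107.2407 (V=35.7093), down 73.3752 (V=69.5748). Price 45.8723; hedge Δ=-1.0000, bond B=126.5044.
  t=3,j=1: stock 117.8469 → up 156.7364 (V=0.0000), down 107.2407 (V=35.7093). Price 15.0482; hedge Δ=-0.7215, bond B=100.0703.
  t=3,j=2: stock 172.2378 → up 229.0763 (V=0.0000), down 156.7364 (V=0.0000). Price 0.0000; hedge Δ=0.0000, bond B=0.0000.
  t=3,j=3: stock 251.7322 → up 334.8038 (V=0.0000), down 229.0763 (V=0.0000). Price 0.0000; hedge Δ=0.0000, bond B=0.0000.
  t=2,j=0: stock 88.6067 → up 117.8469 (V=15.0482), down 80.6321 (V=45.8723). Price 26.3065; hedge Δ=-0.8283, bond B=99.6973.
  t=2,j=1: stock 129.5021 → up 172.2378 (V=0.0000), down 117.8469 (V=15.0482). Price 6.3414; hedge Δ=-0.2767, bond B=42.1704.
  t=2,j=2: stock 189.2723 → up 251.7322 (V=0.0000), down 172.2378 (V=0.0000). Price 0.0000; hedge Δ=0.0000, bond B=0.0000.
  t=1,j=0: stock 97.3700 → up 129.5021 (V=6.3414), down 88.6067 (V=26.3065). Price 14.0253; hedge Δ=-0.4882, bond B=61.5612.
  t=1,j=1: stock 142.3100 → up 189.2723 (V=0.0000), down 129.5021 (V=6.3414). Price 2.6723; hedge Δ=-0.1061, bond B=17.7709.
  t=0,j=0: stock 107.0000 → up 142.3100 (V=2.6723), down 97.3700 (V=14.0253). Price 7.1491; hedge Δ=-0.2526, bond B=34.1800.
Self-financing check: at every node Δ·S+B equals the discounted successor values.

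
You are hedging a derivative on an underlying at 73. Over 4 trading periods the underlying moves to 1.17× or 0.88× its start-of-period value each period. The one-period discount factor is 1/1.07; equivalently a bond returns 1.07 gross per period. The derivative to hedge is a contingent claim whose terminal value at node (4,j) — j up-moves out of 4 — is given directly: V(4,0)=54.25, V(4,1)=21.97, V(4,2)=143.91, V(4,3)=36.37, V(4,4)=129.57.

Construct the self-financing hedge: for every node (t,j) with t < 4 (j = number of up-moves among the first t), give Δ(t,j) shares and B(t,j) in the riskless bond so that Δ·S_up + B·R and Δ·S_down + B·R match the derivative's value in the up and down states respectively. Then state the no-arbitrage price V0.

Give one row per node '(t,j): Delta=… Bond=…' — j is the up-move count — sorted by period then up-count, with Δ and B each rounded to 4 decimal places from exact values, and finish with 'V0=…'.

(0,0): Delta=0.2172 Bond=49.1292
(1,0): Delta=0.2390 Bond=51.1671
(1,1): Delta=0.2086 Bond=53.3058
(2,0): Delta=3.9199 Bond=-153.3340
(2,1): Delta=-1.2181 Bond=164.2661
(2,2): Delta=0.7733 Bond=0.6009
(3,0): Delta=-2.2375 Bond=142.2459
(3,1): Delta=6.3573 Bond=-325.2849
(3,2): Delta=-4.2169 Bond=439.4750
(3,3): Delta=2.7488 Bond=-230.3213
V0=64.9846

The replicating-portfolio and risk-neutral prices coincide; use p* = (1.07−0.88)/(1.17−0.88) = 0.6552 for the latter.
Terminal payoffs: V(4,0)=54.2500, V(4,1)=21.9700, V(4,2)=143.9100, V(4,3)=36.3700, V(4,4)=129.5700
Node (3,0) S=49.7475: V=(p*·21.9700+(1−p*)·54.2500)/1.07=30.9355; Δ=(21.9700−54.2500)/(58.2045−43.7778)=-2.2375; B=V−Δ·S=142.2459
Node (3,1) S=66.1415: V=(p*·143.9100+(1−p*)·21.9700)/1.07=95.1979; Δ=(143.9100−21.9700)/(77.3856−58.2045)=6.3573; B=V−Δ·S=-325.2849
Node (3,2) S=87.9381: V=(p*·36.3700+(1−p*)·143.9100)/1.07=68.6474; Δ=(36.3700−143.9100)/(102.8876−77.3856)=-4.2169; B=V−Δ·S=439.4750
Node (3,3) S=116.9177: V=(p*·129.5700+(1−p*)·36.3700)/1.07=91.0580; Δ=(129.5700−36.3700)/(136.7938−102.8876)=2.7488; B=V−Δ·S=-230.3213
Node (2,0) S=56.5312: V=(p*·95.1979+(1−p*)·30.9355)/1.07=68.2602; Δ=(95.1979−30.9355)/(66.1415−49.7475)=3.9199; B=V−Δ·S=-153.3340
Node (2,1) S=75.1608: V=(p*·68.6474+(1−p*)·95.1979)/1.07=72.7129; Δ=(68.6474−95.1979)/(87.9381−66.1415)=-1.2181; B=V−Δ·S=164.2661
Node (2,2) S=99.9297: V=(p*·91.0580+(1−p*)·68.6474)/1.07=77.8787; Δ=(91.0580−68.6474)/(116.9177−87.9381)=0.7733; B=V−Δ·S=0.6009
Node (1,0) S=64.2400: V=(p*·72.7129+(1−p*)·68.2602)/1.07=66.5210; Δ=(72.7129−68.2602)/(75.1608−56.5312)=0.2390; B=V−Δ·S=51.1671
Node (1,1) S=85.4100: V=(p*·77.8787+(1−p*)·72.7129)/1.07=71.1191; Δ=(77.8787−72.7129)/(99.9297−75.1608)=0.2086; B=V−Δ·S=53.3058
Node (0,0) S=73.0000: V=(p*·71.1191+(1−p*)·66.5210)/1.07=64.9846; Δ=(71.1191−66.5210)/(85.4100−64.2400)=0.2172; B=V−Δ·S=49.1292
The time-0 hedge costs 64.9846, which is the no-arbitrage price.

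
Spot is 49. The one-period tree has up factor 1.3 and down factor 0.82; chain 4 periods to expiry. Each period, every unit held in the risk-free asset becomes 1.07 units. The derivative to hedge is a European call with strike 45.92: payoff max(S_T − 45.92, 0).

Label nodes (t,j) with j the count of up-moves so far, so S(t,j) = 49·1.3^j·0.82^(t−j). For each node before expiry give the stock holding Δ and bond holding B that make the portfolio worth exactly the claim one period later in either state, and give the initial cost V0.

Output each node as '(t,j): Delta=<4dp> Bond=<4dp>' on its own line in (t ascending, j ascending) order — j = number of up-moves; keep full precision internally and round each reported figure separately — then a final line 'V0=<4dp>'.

Since d<R<u, set p* = (R−d)/(u−d) = 0.5208; price each node as the discounted p*-expectation of its children.
At expiry t=4: V(4,0)=0.0000, V(4,1)=0.0000, V(4,2)=9.7614, V(4,3)=42.3555, V(4,4)=94.0289
Node (3,0) S=27.0170: V=(p*·0.0000+(1−p*)·0.0000)/1.07=0.0000; Δ=(0.0000−0.0000)/(35.1221−22.1540)=0.0000; B=V−Δ·S=0.0000
Node (3,1) S=42.8319: V=(p*·9.7614+(1−p*)·0.0000)/1.07=4.7515; Δ=(9.7614−0.0000)/(55.6814−35.1221)=0.4748; B=V−Δ·S=-15.5849
Node (3,2) S=67.9042: V=(p*·42.3555+(1−p*)·9.7614)/1.07=24.9883; Δ=(42.3555−9.7614)/(88.2755−55.6814)=1.0000; B=V−Δ·S=-42.9159
Node (3,3) S=107.6530: V=(p*·94.0289+(1−p*)·42.3555)/1.07=64.7371; Δ=(94.0289−42.3555)/(139.9489−88.2755)=1.0000; B=V−Δ·S=-42.9159
Node (2,0) S=32.9476: V=(p*·4.7515+(1−p*)·0.0000)/1.07=2.3128; Δ=(4.7515−0.0000)/(42.8319−27.0170)=0.3004; B=V−Δ·S=-7.5861
Node (2,1) S=52.2340: V=(p*·24.9883+(1−p*)·4.7515)/1.07=14.2911; Δ=(24.9883−4.7515)/(67.9042−42.8319)=0.8071; B=V−Δ·S=-27.8689
Node (2,2) S=82.8100: V=(p*·64.7371+(1−p*)·24.9883)/1.07=42.7017; Δ=(64.7371−24.9883)/(107.6530−67.9042)=1.0000; B=V−Δ·S=-40.1083
Node (1,0) S=40.1800: V=(p*·14.2911+(1−p*)·2.3128)/1.07=7.9921; Δ=(14.2911−2.3128)/(52.2340−32.9476)=0.6211; B=V−Δ·S=-16.9627
Node (1,1) S=63.7000: V=(p*·42.7017+(1−p*)·14.2911)/1.07=27.1853; Δ=(42.7017−14.2911)/(82.8100−52.2340)=0.9292; B=V−Δ·S=-32.0034
Node (0,0) S=49.0000: V=(p*·27.1853+(1−p*)·7.9921)/1.07=16.8117; Δ=(27.1853−7.9921)/(63.7000−40.1800)=0.8160; B=V−Δ·S=-23.1742
Each (Δ,B) replicates both successor values, so the strategy is self-financing and V0 is arbitrage-free.

(0,0): Delta=0.8160 Bond=-23.1742
(1,0): Delta=0.6211 Bond=-16.9627
(1,1): Delta=0.9292 Bond=-32.0034
(2,0): Delta=0.3004 Bond=-7.5861
(2,1): Delta=0.8071 Bond=-27.8689
(2,2): Delta=1.0000 Bond=-40.1083
(3,0): Delta=0.0000 Bond=0.0000
(3,1): Delta=0.4748 Bond=-15.5849
(3,2): Delta=1.0000 Bond=-42.9159
(3,3): Delta=1.0000 Bond=-42.9159
V0=16.8117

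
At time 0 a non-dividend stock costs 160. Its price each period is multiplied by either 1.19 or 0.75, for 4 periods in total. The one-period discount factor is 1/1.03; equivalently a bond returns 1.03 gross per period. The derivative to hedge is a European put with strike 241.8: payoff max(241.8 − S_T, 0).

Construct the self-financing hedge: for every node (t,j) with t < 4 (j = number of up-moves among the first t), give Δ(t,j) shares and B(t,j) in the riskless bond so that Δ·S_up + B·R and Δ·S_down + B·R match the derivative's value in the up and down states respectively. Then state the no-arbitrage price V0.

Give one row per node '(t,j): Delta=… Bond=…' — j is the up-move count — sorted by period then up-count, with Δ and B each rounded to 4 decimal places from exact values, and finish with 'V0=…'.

(0,0): Delta=-0.7352 Bond=183.9829
(1,0): Delta=-1.0000 Bond=221.2813
(1,1): Delta=-0.6398 Bond=171.3430
(2,0): Delta=-1.0000 Bond=227.9197
(2,1): Delta=-1.0000 Bond=227.9197
(2,2): Delta=-0.5101 Bond=147.0911
(3,0): Delta=-1.0000 Bond=234.7573
(3,1): Delta=-1.0000 Bond=234.7573
(3,2): Delta=-1.0000 Bond=234.7573
(3,3): Delta=-0.3336 Bond=103.9305
V0=66.3547

No-arbitrage ⇒ martingale measure with p* = (R−d)/(u−d) = 0.6364.
At expiry t=4: V(4,0)=191.1750, V(4,1)=161.4750, V(4,2)=114.3510, V(4,3)=39.5809, V(4,4)=0.0000
(3,0): S=67.5000. Δ = (V_up−V_dn)/(S_up−S_dn) = (161.4750−191.1750)/(80.3250−50.6250) = -1.0000. V = [p*·161.4750 + (1−p*)·191.1750]/1.03 = 167.2573. B = V − Δ·S = 234.7573.
(3,1): S=107.1000. Δ = (V_up−V_dn)/(S_up−S_dn) = (114.3510−161.4750)/(127.4490−80.3250) = -1.0000. V = [p*·114.3510 + (1−p*)·161.4750]/1.03 = 127.6573. B = V − Δ·S = 234.7573.
(3,2): S=169.9320. Δ = (V_up−V_dn)/(S_up−S_dn) = (39.5809−114.3510)/(202.2191−127.4490) = -1.0000. V = [p*·39.5809 + (1−p*)·114.3510]/1.03 = 64.8253. B = V − Δ·S = 234.7573.
(3,3): S=269.6254. Δ = (V_up−V_dn)/(S_up−S_dn) = (0.0000−39.5809)/(320.8543−202.2191) = -0.3336. V = [p*·0.0000 + (1−p*)·39.5809]/1.03 = 13.9738. B = V − Δ·S = 103.9305.
(2,0): S=90.0000. Δ = (V_up−V_dn)/(S_up−S_dn) = (127.6573−167.2573)/(107.1000−67.5000) = -1.0000. V = [p*·127.6573 + (1−p*)·167.2573]/1.03 = 137.9197. B = V − Δ·S = 227.9197.
(2,1): S=142.8000. Δ = (V_up−V_dn)/(S_up−S_dn) = (64.8253−127.6573)/(169.9320−107.1000) = -1.0000. V = [p*·64.8253 + (1−p*)·127.6573]/1.03 = 85.1197. B = V − Δ·S = 227.9197.
(2,2): S=226.5760. Δ = (V_up−V_dn)/(S_up−S_dn) = (13.9738−64.8253)/(269.6254−169.9320) = -0.5101. V = [p*·13.9738 + (1−p*)·64.8253]/1.03 = 31.5197. B = V − Δ·S = 147.0911.
(1,0): S=120.0000. Δ = (V_up−V_dn)/(S_up−S_dn) = (85.1197−137.9197)/(142.8000−90.0000) = -1.0000. V = [p*·85.1197 + (1−p*)·137.9197]/1.03 = 101.2813. B = V − Δ·S = 221.2813.
(1,1): S=190.4000. Δ = (V_up−V_dn)/(S_up−S_dn) = (31.5197−85.1197)/(226.5760−142.8000) = -0.6398. V = [p*·31.5197 + (1−p*)·85.1197]/1.03 = 49.5249. B = V − Δ·S = 171.3430.
(0,0): S=160.0000. Δ = (V_up−V_dn)/(S_up−S_dn) = (49.5249−101.2813)/(190.4000−120.0000) = -0.7352. V = [p*·49.5249 + (1−p*)·101.2813]/1.03 = 66.3547. B = V − Δ·S = 183.9829.
Check: Δ(0,0)·S0 + B(0,0) = 66.3547 = V0.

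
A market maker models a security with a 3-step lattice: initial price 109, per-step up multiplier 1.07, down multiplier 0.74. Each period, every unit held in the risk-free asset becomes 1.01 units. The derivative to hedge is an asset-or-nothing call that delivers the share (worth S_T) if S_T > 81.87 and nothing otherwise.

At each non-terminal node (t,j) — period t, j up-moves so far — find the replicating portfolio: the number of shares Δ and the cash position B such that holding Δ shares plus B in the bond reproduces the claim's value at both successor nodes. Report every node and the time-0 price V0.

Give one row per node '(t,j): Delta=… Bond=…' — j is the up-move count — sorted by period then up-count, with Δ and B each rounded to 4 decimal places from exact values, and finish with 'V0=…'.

Risk-neutral probability p* = (R−d)/(u−d) = (1.01−0.74)/(1.07−0.74) = 0.8182.
At expiry t=3: V(3,0)=0.0000, V(3,1)=0.0000, V(3,2)=92.3476, V(3,3)=133.5297
Node (2,0) S=59.6884: V=(p*·0.0000+(1−p*)·0.0000)/1.01=0.0000; Δ=(0.0000−0.0000)/(63.8666−44.1694)=0.0000; B=V−Δ·S=0.0000
Node (2,1) S=86.3062: V=(p*·92.3476+(1−p*)·0.0000)/1.01=74.8091; Δ=(92.3476−0.0000)/(92.3476−63.8666)=3.2424; B=V−Δ·S=-205.0323
Node (2,2) S=124.7941: V=(p*·133.5297+(1−p*)·92.3476)/1.01=124.7941; Δ=(133.5297−92.3476)/(133.5297−92.3476)=1.0000; B=V−Δ·S=0.0000
Node (1,0) S=80.6600: V=(p*·74.8091+(1−p*)·0.0000)/1.01=60.6014; Δ=(74.8091−0.0000)/(86.3062−59.6884)=2.8105; B=V−Δ·S=-166.0927
Node (1,1) S=116.6300: V=(p*·124.7941+(1−p*)·74.8091)/1.01=114.5603; Δ=(124.7941−74.8091)/(124.7941−86.3062)=1.2987; B=V−Δ·S=-36.9095
Node (0,0) S=109.0000: V=(p*·114.5603+(1−p*)·60.6014)/1.01=103.7125; Δ=(114.5603−60.6014)/(116.6300−80.6600)=1.5001; B=V−Δ·S=-59.7994
Root portfolio cost Δ·109+B reproduces V0=103.7125.

(0,0): Delta=1.5001 Bond=-59.7994
(1,0): Delta=2.8105 Bond=-166.0927
(1,1): Delta=1.2987 Bond=-36.9095
(2,0): Delta=0.0000 Bond=0.0000
(2,1): Delta=3.2424 Bond=-205.0323
(2,2): Delta=1.0000 Bond=0.0000
V0=103.7125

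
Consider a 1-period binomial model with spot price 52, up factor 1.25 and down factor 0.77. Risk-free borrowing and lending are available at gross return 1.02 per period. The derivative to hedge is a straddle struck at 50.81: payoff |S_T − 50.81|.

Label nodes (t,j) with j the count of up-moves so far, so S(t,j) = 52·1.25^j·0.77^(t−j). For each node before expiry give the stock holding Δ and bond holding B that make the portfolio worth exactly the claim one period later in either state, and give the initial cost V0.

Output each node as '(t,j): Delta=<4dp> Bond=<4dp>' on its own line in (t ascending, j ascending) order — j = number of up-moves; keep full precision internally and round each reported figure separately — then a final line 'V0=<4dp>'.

(0,0): Delta=0.1370 Bond=5.1801
V0=12.3051

No-arbitrage ⇒ martingale measure with p* = (R−d)/(u−d) = 0.5208.
At expiry t=1: V(1,0)=10.7700, V(1,1)=14.1900
  t=0,j=0: stock 52.0000 → up 65.0000 (V=14.1900), down 40.0400 (V=10.7700). Price 12.3051; hedge Δ=0.1370, bond B=5.1801.
Check: Δ(0,0)·S0 + B(0,0) = 12.3051 = V0.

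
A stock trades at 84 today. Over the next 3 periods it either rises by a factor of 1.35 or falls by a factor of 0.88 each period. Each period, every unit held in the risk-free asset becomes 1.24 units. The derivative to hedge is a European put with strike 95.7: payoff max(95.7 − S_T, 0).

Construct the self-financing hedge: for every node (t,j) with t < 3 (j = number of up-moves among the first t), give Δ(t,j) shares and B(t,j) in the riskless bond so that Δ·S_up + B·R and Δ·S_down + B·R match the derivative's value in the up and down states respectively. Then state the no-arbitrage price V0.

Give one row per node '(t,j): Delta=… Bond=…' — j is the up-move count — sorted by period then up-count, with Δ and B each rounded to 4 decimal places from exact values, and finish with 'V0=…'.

(0,0): Delta=-0.0741 Bond=7.0073
(1,0): Delta=-0.3063 Bond=25.8463
(1,1): Delta=-0.0279 Bond=3.4465
(2,0): Delta=-1.0000 Bond=77.1774
(2,1): Delta=-0.1681 Bond=18.2603
(2,2): Delta=0.0000 Bond=0.0000
V0=0.7790

No-arbitrage ⇒ martingale measure with p* = (R−d)/(u−d) = 0.7660.
Payoff layer (t=3): V(3,0)=38.4564, V(3,1)=7.8830, V(3,2)=0.0000, V(3,3)=0.0000
  t=2,j=0: stock 65.0496 → up 87.8170 (V=7.8830), down 57.2436 (V=38.4564). Price 12.1278; hedge Δ=-1.0000, bond B=77.1774.
  t=2,j=1: stock 99.7920 → up 134.7192 (V=0.0000), down 87.8170 (V=7.8830). Price 1.4879; hedge Δ=-0.1681, bond B=18.2603.
  t=2,j=2: stock 153.0900 → up 206.6715 (V=0.0000), down 134.7192 (V=0.0000). Price 0.0000; hedge Δ=0.0000, bond B=0.0000.
  t=1,j=0: stock 73.9200 → up 99.7920 (V=1.4879), down 65.0496 (V=12.1278). Price 3.2081; hedge Δ=-0.3063, bond B=25.8463.
  t=1,j=1: stock 113.4000 → up 153.0900 (V=0.0000), down 99.7920 (V=1.4879). Price 0.2808; hedge Δ=-0.0279, bond B=3.4465.
  t=0,j=0: stock 84.0000 → up 113.4000 (V=0.2808), down 73.9200 (V=3.2081). Price 0.7790; hedge Δ=-0.0741, bond B=7.0073.
Self-financing check: at every node Δ·S+B equals the discounted successor values.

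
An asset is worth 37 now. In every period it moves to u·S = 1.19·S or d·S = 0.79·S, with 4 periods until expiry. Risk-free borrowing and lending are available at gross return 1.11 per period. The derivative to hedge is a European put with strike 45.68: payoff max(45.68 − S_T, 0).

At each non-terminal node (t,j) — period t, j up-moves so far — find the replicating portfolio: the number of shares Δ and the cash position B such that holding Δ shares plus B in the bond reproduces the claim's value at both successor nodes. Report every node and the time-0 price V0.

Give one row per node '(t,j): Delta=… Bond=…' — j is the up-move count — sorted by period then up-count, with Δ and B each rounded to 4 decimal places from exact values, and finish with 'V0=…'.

(0,0): Delta=-0.3013 Bond=12.8972
(1,0): Delta=-0.8411 Bond=30.0947
(1,1): Delta=-0.2117 Bond=10.3712
(2,0): Delta=-1.0000 Bond=37.0749
(2,1): Delta=-0.8147 Bond=32.4876
(2,2): Delta=-0.1116 Bond=6.2682
(3,0): Delta=-1.0000 Bond=41.1532
(3,1): Delta=-1.0000 Bond=41.1532
(3,2): Delta=-0.7839 Bond=34.7883
(3,3): Delta=0.0000 Bond=0.0000
V0=1.7505

Risk-neutral probability p* = (R−d)/(u−d) = (1.11−0.79)/(1.19−0.79) = 0.8000.
Terminal values V(4,·): V(4,0)=31.2685, V(4,1)=23.9715, V(4,2)=12.9798, V(4,3)=0.0000, V(4,4)=0.0000
Node (3,0) S=18.2424: V=(p*·23.9715+(1−p*)·31.2685)/1.11=22.9107; Δ=(23.9715−31.2685)/(21.7085−14.4115)=-1.0000; B=V−Δ·S=41.1532
Node (3,1) S=27.4791: V=(p*·12.9798+(1−p*)·23.9715)/1.11=13.6740; Δ=(12.9798−23.9715)/(32.7002−21.7085)=-1.0000; B=V−Δ·S=41.1532
Node (3,2) S=41.3926: V=(p*·0.0000+(1−p*)·12.9798)/1.11=2.3387; Δ=(0.0000−12.9798)/(49.2572−32.7002)=-0.7839; B=V−Δ·S=34.7883
Node (3,3) S=62.3509: V=(p*·0.0000+(1−p*)·0.0000)/1.11=0.0000; Δ=(0.0000−0.0000)/(74.1976−49.2572)=0.0000; B=V−Δ·S=0.0000
Node (2,0) S=23.0917: V=(p*·13.6740+(1−p*)·22.9107)/1.11=13.9832; Δ=(13.6740−22.9107)/(27.4791−18.2424)=-1.0000; B=V−Δ·S=37.0749
Node (2,1) S=34.7837: V=(p*·2.3387+(1−p*)·13.6740)/1.11=4.1493; Δ=(2.3387−13.6740)/(41.3926−27.4791)=-0.8147; B=V−Δ·S=32.4876
Node (2,2) S=52.3957: V=(p*·0.0000+(1−p*)·2.3387)/1.11=0.4214; Δ=(0.0000−2.3387)/(62.3509−41.3926)=-0.1116; B=V−Δ·S=6.2682
Node (1,0) S=29.2300: V=(p*·4.1493+(1−p*)·13.9832)/1.11=5.5100; Δ=(4.1493−13.9832)/(34.7837−23.0917)=-0.8411; B=V−Δ·S=30.0947
Node (1,1) S=44.0300: V=(p*·0.4214+(1−p*)·4.1493)/1.11=1.0513; Δ=(0.4214−4.1493)/(52.3957−34.7837)=-0.2117; B=V−Δ·S=10.3712
Node (0,0) S=37.0000: V=(p*·1.0513+(1−p*)·5.5100)/1.11=1.7505; Δ=(1.0513−5.5100)/(44.0300−29.2300)=-0.3013; B=V−Δ·S=12.8972
Each (Δ,B) replicates both successor values, so the strategy is self-financing and V0 is arbitrage-free.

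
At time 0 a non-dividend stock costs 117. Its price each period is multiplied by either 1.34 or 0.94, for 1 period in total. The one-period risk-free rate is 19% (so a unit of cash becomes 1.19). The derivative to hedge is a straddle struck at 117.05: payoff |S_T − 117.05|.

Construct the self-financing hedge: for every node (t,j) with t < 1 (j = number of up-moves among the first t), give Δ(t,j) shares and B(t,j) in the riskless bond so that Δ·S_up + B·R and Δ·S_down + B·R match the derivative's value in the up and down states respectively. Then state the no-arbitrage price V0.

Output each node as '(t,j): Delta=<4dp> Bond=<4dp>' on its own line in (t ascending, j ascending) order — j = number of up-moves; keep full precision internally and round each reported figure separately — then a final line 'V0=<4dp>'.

No-arbitrage ⇒ martingale measure with p* = (R−d)/(u−d) = 0.6250.
At expiry t=1: V(1,0)=7.0700, V(1,1)=39.7300
(0,0): S=117.0000. Δ = (V_up−V_dn)/(S_up−S_dn) = (39.7300−7.0700)/(156.7800−109.9800) = 0.6979. V = [p*·39.7300 + (1−p*)·7.0700]/1.19 = 23.0945. B = V − Δ·S = -58.5555.
Self-financing check: at every node Δ·S+B equals the discounted successor values.

(0,0): Delta=0.6979 Bond=-58.5555
V0=23.0945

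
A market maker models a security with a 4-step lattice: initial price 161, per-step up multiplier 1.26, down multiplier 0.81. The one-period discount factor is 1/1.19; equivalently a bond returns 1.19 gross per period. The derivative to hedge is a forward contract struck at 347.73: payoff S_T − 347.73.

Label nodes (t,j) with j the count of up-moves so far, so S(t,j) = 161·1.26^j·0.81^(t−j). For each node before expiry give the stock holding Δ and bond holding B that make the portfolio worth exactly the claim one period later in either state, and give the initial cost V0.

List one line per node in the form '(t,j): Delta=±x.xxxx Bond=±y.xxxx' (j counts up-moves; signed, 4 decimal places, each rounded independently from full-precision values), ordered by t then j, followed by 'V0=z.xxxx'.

(0,0): Delta=1.0000 Bond=-173.4021
(1,0): Delta=1.0000 Bond=-206.3485
(1,1): Delta=1.0000 Bond=-206.3485
(2,0): Delta=1.0000 Bond=-245.5547
(2,1): Delta=1.0000 Bond=-245.5547
(2,2): Delta=1.0000 Bond=-245.5547
(3,0): Delta=1.0000 Bond=-292.2101
(3,1): Delta=1.0000 Bond=-292.2101
(3,2): Delta=1.0000 Bond=-292.2101
(3,3): Delta=1.0000 Bond=-292.2101
V0=-12.4021

Since d<R<u, set p* = (R−d)/(u−d) = 0.8444; price each node as the discounted p*-expectation of its children.
Terminal payoffs: V(4,0)=-278.4248, V(4,1)=-239.9219, V(4,2)=-180.0285, V(4,3)=-86.8610, V(4,4)=58.0663
Node (3,0) S=85.5620: V=(p*·-239.9219+(1−p*)·-278.4248)/1.19=-206.6481; Δ=(-239.9219−-278.4248)/(107.8081−69.3052)=1.0000; B=V−Δ·S=-292.2101
Node (3,1) S=133.0964: V=(p*·-180.0285+(1−p*)·-239.9219)/1.19=-159.1136; Δ=(-180.0285−-239.9219)/(167.7015−107.8081)=1.0000; B=V−Δ·S=-292.2101
Node (3,2) S=207.0389: V=(p*·-86.8610+(1−p*)·-180.0285)/1.19=-85.1712; Δ=(-86.8610−-180.0285)/(260.8690−167.7015)=1.0000; B=V−Δ·S=-292.2101
Node (3,3) S=322.0605: V=(p*·58.0663+(1−p*)·-86.8610)/1.19=29.8505; Δ=(58.0663−-86.8610)/(405.7963−260.8690)=1.0000; B=V−Δ·S=-292.2101
Node (2,0) S=105.6321: V=(p*·-159.1136+(1−p*)·-206.6481)/1.19=-139.9226; Δ=(-159.1136−-206.6481)/(133.0964−85.5620)=1.0000; B=V−Δ·S=-245.5547
Node (2,1) S=164.3166: V=(p*·-85.1712+(1−p*)·-159.1136)/1.19=-81.2381; Δ=(-85.1712−-159.1136)/(207.0389−133.0964)=1.0000; B=V−Δ·S=-245.5547
Node (2,2) S=255.6036: V=(p*·29.8505+(1−p*)·-85.1712)/1.19=10.0489; Δ=(29.8505−-85.1712)/(322.0605−207.0389)=1.0000; B=V−Δ·S=-245.5547
Node (1,0) S=130.4100: V=(p*·-81.2381+(1−p*)·-139.9226)/1.19=-75.9385; Δ=(-81.2381−-139.9226)/(164.3166−105.6321)=1.0000; B=V−Δ·S=-206.3485
Node (1,1) S=202.8600: V=(p*·10.0489+(1−p*)·-81.2381)/1.19=-3.4885; Δ=(10.0489−-81.2381)/(255.6036−164.3166)=1.0000; B=V−Δ·S=-206.3485
Node (0,0) S=161.0000: V=(p*·-3.4885+(1−p*)·-75.9385)/1.19=-12.4021; Δ=(-3.4885−-75.9385)/(202.8600−130.4100)=1.0000; B=V−Δ·S=-173.4021
The time-0 hedge costs -12.4021, which is the no-arbitrage price.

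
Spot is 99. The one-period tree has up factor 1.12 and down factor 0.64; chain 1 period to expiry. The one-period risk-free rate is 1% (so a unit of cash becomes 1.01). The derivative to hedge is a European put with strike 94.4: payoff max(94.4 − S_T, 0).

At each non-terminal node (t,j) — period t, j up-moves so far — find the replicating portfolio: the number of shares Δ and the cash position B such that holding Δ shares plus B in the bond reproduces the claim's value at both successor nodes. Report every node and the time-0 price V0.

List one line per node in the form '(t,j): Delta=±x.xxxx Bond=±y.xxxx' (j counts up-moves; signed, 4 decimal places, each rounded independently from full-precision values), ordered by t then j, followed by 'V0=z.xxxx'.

(0,0): Delta=-0.6532 Bond=71.7096
V0=7.0429

No-arbitrage ⇒ martingale measure with p* = (R−d)/(u−d) = 0.7708.
Payoff layer (t=1): V(1,0)=31.0400, V(1,1)=0.0000
  t=0,j=0: stock 99.0000 → up 110.8800 (V=0.0000), down 63.3600 (V=31.0400). Price 7.0429; hedge Δ=-0.6532, bond B=71.7096.
Check: Δ(0,0)·S0 + B(0,0) = 7.0429 = V0.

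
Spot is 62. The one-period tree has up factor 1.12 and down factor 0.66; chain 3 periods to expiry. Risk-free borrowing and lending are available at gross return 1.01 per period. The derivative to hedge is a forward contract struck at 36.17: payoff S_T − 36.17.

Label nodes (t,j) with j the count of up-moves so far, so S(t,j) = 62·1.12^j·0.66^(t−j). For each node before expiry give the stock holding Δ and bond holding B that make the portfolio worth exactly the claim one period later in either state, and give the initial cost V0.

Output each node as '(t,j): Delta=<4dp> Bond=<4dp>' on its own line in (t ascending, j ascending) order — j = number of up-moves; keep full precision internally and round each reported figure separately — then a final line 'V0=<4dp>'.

The replicating-portfolio and risk-neutral prices coincide; use p* = (1.01−0.66)/(1.12−0.66) = 0.7609 for the latter.
Payoff layer (t=3): V(3,0)=-18.3452, V(3,1)=-5.9219, V(3,2)=15.1600, V(3,3)=50.9355
(2,0): S=27.0072. Δ = (V_up−V_dn)/(S_up−S_dn) = (-5.9219−-18.3452)/(30.2481−17.8248) = 1.0000. V = [p*·-5.9219 + (1−p*)·-18.3452]/1.01 = -8.8047. B = V − Δ·S = -35.8119.
(2,1): S=45.8304. Δ = (V_up−V_dn)/(S_up−S_dn) = (15.1600−-5.9219)/(51.3300−30.2481) = 1.0000. V = [p*·15.1600 + (1−p*)·-5.9219]/1.01 = 10.0185. B = V − Δ·S = -35.8119.
(2,2): S=77.7728. Δ = (V_up−V_dn)/(S_up−S_dn) = (50.9355−15.1600)/(87.1055−51.3300) = 1.0000. V = [p*·50.9355 + (1−p*)·15.1600]/1.01 = 41.9609. B = V − Δ·S = -35.8119.
(1,0): S=40.9200. Δ = (V_up−V_dn)/(S_up−S_dn) = (10.0185−-8.8047)/(45.8304−27.0072) = 1.0000. V = [p*·10.0185 + (1−p*)·-8.8047]/1.01 = 5.4627. B = V − Δ·S = -35.4573.
(1,1): S=69.4400. Δ = (V_up−V_dn)/(S_up−S_dn) = (41.9609−10.0185)/(77.7728−45.8304) = 1.0000. V = [p*·41.9609 + (1−p*)·10.0185]/1.01 = 33.9827. B = V − Δ·S = -35.4573.
(0,0): S=62.0000. Δ = (V_up−V_dn)/(S_up−S_dn) = (33.9827−5.4627)/(69.4400−40.9200) = 1.0000. V = [p*·33.9827 + (1−p*)·5.4627]/1.01 = 26.8938. B = V − Δ·S = -35.1062.
Check: Δ(0,0)·S0 + B(0,0) = 26.8938 = V0.

(0,0): Delta=1.0000 Bond=-35.1062
(1,0): Delta=1.0000 Bond=-35.4573
(1,1): Delta=1.0000 Bond=-35.4573
(2,0): Delta=1.0000 Bond=-35.8119
(2,1): Delta=1.0000 Bond=-35.8119
(2,2): Delta=1.0000 Bond=-35.8119
V0=26.8938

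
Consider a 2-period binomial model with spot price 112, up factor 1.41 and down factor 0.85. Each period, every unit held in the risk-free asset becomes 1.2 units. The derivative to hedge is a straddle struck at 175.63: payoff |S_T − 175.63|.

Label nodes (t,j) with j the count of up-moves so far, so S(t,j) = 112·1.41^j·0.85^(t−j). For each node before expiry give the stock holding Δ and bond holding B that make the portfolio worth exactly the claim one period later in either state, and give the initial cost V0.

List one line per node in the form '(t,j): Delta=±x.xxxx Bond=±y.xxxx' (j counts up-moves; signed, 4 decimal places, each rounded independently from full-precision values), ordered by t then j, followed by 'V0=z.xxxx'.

(0,0): Delta=-0.2188 Bond=59.9898
(1,0): Delta=-1.0000 Bond=146.3583
(1,1): Delta=0.0638 Bond=27.3654
V0=35.4846

No-arbitrage ⇒ martingale measure with p* = (R−d)/(u−d) = 0.6250.
Terminal values V(2,·): V(2,0)=94.7100, V(2,1)=41.3980, V(2,2)=47.0372
  t=1,j=0: stock 95.2000 → up 134.2320 (V=41.3980), down 80.9200 (V=94.7100). Price 51.1583; hedge Δ=-1.0000, bond B=146.3583.
  t=1,j=1: stock 157.9200 → up 222.6672 (V=47.0372), down 134.2320 (V=41.3980). Price 37.4354; hedge Δ=0.0638, bond B=27.3654.
  t=0,j=0: stock 112.0000 → up 157.9200 (V=37.4354), down 95.2000 (V=51.1583). Price 35.4846; hedge Δ=-0.2188, bond B=59.9898.
The time-0 hedge costs 35.4846, which is the no-arbitrage price.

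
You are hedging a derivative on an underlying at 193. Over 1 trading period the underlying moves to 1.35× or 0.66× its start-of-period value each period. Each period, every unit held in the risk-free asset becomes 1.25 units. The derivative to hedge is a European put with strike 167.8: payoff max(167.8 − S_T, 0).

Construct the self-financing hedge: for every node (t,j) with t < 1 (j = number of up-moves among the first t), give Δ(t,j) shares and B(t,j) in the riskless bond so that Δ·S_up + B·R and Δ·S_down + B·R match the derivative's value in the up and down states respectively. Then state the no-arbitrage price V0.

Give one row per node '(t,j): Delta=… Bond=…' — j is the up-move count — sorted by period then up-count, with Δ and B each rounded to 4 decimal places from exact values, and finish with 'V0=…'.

(0,0): Delta=-0.3035 Bond=63.2661
V0=4.6864

The replicating-portfolio and risk-neutral prices coincide; use p* = (1.25−0.66)/(1.35−0.66) = 0.8551 for the latter.
Terminal payoffs: V(1,0)=40.4200, V(1,1)=0.0000
Node (0,0) S=193.0000: V=(p*·0.0000+(1−p*)·40.4200)/1.25=4.6864; Δ=(0.0000−40.4200)/(260.5500−127.3800)=-0.3035; B=V−Δ·S=63.2661
Self-financing check: at every node Δ·S+B equals the discounted successor values.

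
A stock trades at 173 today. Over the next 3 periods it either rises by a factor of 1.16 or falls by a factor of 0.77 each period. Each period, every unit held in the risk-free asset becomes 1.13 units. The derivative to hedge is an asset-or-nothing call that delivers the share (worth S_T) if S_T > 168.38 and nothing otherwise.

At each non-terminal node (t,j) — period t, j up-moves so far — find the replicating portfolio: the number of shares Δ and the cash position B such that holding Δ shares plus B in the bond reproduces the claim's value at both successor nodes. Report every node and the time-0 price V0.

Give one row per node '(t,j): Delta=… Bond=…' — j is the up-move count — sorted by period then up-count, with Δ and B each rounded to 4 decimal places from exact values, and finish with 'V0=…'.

(0,0): Delta=1.1934 Bond=-34.8312
(1,0): Delta=2.8185 Bond=-255.8350
(1,1): Delta=1.1035 Bond=-21.3196
(2,0): Delta=0.0000 Bond=0.0000
(2,1): Delta=2.9744 Bond=-313.1847
(2,2): Delta=1.0000 Bond=0.0000
V0=171.6239

Risk-neutral probability p* = (R−d)/(u−d) = (1.13−0.77)/(1.16−0.77) = 0.9231.
Terminal values V(3,·): V(3,0)=0.0000, V(3,1)=0.0000, V(3,2)=179.2474, V(3,3)=270.0350
Node (2,0) S=102.5717: V=(p*·0.0000+(1−p*)·0.0000)/1.13=0.0000; Δ=(0.0000−0.0000)/(118.9832−78.9802)=0.0000; B=V−Δ·S=0.0000
Node (2,1) S=154.5236: V=(p*·179.2474+(1−p*)·0.0000)/1.13=146.4240; Δ=(179.2474−0.0000)/(179.2474−118.9832)=2.9744; B=V−Δ·S=-313.1847
Node (2,2) S=232.7888: V=(p*·270.0350+(1−p*)·179.2474)/1.13=232.7888; Δ=(270.0350−179.2474)/(270.0350−179.2474)=1.0000; B=V−Δ·S=0.0000
Node (1,0) S=133.2100: V=(p*·146.4240+(1−p*)·0.0000)/1.13=119.6112; Δ=(146.4240−0.0000)/(154.5236−102.5717)=2.8185; B=V−Δ·S=-255.8350
Node (1,1) S=200.6800: V=(p*·232.7888+(1−p*)·146.4240)/1.13=200.1286; Δ=(232.7888−146.4240)/(232.7888−154.5236)=1.1035; B=V−Δ·S=-21.3196
Node (0,0) S=173.0000: V=(p*·200.1286+(1−p*)·119.6112)/1.13=171.6239; Δ=(200.1286−119.6112)/(200.6800−133.2100)=1.1934; B=V−Δ·S=-34.8312
Self-financing check: at every node Δ·S+B equals the discounted successor values.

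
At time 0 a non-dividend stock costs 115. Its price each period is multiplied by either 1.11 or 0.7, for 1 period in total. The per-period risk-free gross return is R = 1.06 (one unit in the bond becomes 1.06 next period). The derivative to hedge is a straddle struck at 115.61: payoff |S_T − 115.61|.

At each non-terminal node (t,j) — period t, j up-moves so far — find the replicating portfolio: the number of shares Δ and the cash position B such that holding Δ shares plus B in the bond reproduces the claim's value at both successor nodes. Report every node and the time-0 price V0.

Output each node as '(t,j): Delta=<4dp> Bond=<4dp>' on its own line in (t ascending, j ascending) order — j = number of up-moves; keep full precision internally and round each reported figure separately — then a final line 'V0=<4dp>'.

(0,0): Delta=-0.4893 Bond=70.2809
V0=14.0127

No-arbitrage ⇒ martingale measure with p* = (R−d)/(u−d) = 0.8780.
Payoff layer (t=1): V(1,0)=35.1100, V(1,1)=12.0400
(0,0): S=115.0000. Δ = (V_up−V_dn)/(S_up−S_dn) = (12.0400−35.1100)/(127.6500−80.5000) = -0.4893. V = [p*·12.0400 + (1−p*)·35.1100]/1.06 = 14.0127. B = V − Δ·S = 70.2809.
Each (Δ,B) replicates both successor values, so the strategy is self-financing and V0 is arbitrage-free.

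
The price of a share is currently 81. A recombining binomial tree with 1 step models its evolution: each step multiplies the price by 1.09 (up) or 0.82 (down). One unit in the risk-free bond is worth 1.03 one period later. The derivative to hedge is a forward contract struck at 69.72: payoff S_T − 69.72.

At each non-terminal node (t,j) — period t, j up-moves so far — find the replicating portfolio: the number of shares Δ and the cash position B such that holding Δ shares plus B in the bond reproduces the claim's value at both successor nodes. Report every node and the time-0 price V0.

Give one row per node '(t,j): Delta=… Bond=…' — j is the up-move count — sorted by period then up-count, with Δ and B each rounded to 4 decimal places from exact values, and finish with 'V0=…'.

Risk-neutral probability p* = (R−d)/(u−d) = (1.03−0.82)/(1.09−0.82) = 0.7778.
Terminal values V(1,·): V(1,0)=-3.3000, V(1,1)=18.5700
(0,0): S=81.0000. Δ = (V_up−V_dn)/(S_up−S_dn) = (18.5700−-3.3000)/(88.2900−66.4200) = 1.0000. V = [p*·18.5700 + (1−p*)·-3.3000]/1.03 = 13.3107. B = V − Δ·S = -67.6893.
The time-0 hedge costs 13.3107, which is the no-arbitrage price.

(0,0): Delta=1.0000 Bond=-67.6893
V0=13.3107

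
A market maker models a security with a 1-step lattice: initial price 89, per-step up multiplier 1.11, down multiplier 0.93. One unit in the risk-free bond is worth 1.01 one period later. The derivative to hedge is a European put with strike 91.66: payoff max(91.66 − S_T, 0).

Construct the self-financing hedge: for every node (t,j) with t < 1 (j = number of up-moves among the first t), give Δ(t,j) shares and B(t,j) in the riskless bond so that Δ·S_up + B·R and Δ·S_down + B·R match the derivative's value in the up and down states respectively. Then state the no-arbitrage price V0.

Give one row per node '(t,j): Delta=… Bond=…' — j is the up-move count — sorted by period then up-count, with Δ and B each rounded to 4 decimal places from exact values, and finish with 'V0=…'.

(0,0): Delta=-0.5549 Bond=54.2789
V0=4.8900

Under the risk-neutral measure, an up-move has probability p* = (R−d)/(u−d) = 0.4444 and values discount at R = 1.01.
Terminal values V(1,·): V(1,0)=8.8900, V(1,1)=0.0000
(0,0): S=89.0000. Δ = (V_up−V_dn)/(S_up−S_dn) = (0.0000−8.8900)/(98.7900−82.7700) = -0.5549. V = [p*·0.0000 + (1−p*)·8.8900]/1.01 = 4.8900. B = V − Δ·S = 54.2789.
Each (Δ,B) replicates both successor values, so the strategy is self-financing and V0 is arbitrage-free.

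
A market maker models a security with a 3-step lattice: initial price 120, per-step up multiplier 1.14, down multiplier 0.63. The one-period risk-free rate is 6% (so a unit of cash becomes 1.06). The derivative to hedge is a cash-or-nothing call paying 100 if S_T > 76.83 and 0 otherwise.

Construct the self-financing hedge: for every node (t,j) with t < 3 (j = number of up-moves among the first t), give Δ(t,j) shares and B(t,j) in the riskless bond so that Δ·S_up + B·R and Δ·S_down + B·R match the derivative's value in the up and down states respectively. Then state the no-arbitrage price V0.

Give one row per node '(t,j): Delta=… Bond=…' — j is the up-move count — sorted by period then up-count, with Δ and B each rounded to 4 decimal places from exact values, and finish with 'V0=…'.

(0,0): Delta=0.3847 Bond=32.2522
(1,0): Delta=2.0630 Bond=-92.6951
(1,1): Delta=0.2121 Bond=57.7933
(2,0): Delta=0.0000 Bond=0.0000
(2,1): Delta=2.2751 Bond=-116.5372
(2,2): Delta=0.0000 Bond=94.3396
V0=78.4122

Since d<R<u, set p* = (R−d)/(u−d) = 0.8431; price each node as the discounted p*-expectation of its children.
Terminal values V(3,·): V(3,0)=0.0000, V(3,1)=0.0000, V(3,2)=100.0000, V(3,3)=100.0000
  t=2,j=0: stock 47.6280 → up 54.2959 (V=0.0000), down 30.0056 (V=0.0000). Price 0.0000; hedge Δ=0.0000, bond B=0.0000.
  t=2,j=1: stock 86.1840 → up 98.2498 (V=100.0000), down 54.2959 (V=0.0000). Price 79.5413; hedge Δ=2.2751, bond B=-116.5372.
  t=2,j=2: stock 155.9520 → up 177.7853 (V=100.0000), down 98.2498 (V=100.0000). Price 94.3396; hedge Δ=0.0000, bond B=94.3396.
  t=1,j=0: stock 75.6000 → up 86.1840 (V=79.5413), down 47.6280 (V=0.0000). Price 63.2681; hedge Δ=2.0630, bond B=-92.6951.
  t=1,j=1: stock 136.8000 → up 155.9520 (V=94.3396), down 86.1840 (V=79.5413). Price 86.8097; hedge Δ=0.2121, bond B=57.7933.
  t=0,j=0: stock 120.0000 → up 136.8000 (V=86.8097), down 75.6000 (V=63.2681). Price 78.4122; hedge Δ=0.3847, bond B=32.2522.
Root portfolio cost Δ·120+B reproduces V0=78.4122.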